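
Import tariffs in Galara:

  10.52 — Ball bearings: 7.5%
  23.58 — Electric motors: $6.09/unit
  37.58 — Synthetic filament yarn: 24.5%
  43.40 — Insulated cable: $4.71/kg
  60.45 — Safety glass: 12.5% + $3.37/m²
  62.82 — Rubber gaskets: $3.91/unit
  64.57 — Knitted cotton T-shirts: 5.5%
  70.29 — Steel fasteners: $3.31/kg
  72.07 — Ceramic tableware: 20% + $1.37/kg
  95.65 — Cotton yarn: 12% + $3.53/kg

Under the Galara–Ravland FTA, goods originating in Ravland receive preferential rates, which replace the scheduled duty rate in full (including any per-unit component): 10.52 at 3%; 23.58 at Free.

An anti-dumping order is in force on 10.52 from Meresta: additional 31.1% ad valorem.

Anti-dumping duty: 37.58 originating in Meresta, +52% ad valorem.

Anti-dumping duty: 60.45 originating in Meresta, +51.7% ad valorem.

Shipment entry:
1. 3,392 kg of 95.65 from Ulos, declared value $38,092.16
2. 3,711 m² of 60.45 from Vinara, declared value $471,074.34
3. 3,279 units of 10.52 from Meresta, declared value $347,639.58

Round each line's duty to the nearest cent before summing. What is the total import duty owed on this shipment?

$222,124.06

Line 1 (95.65, Ulos, 3,392 kg, $38,092.16):
Base rate for 95.65 is 12% + $3.53/kg.
Duty = $38,092.16 × 12% + 3,392 × $3.53 = $16,544.82.
Line 2 (60.45, Vinara, 3,711 m², $471,074.34):
Base rate for 60.45 is 12.5% + $3.37/m².
The additional-duty order on 60.45 targets Meresta, not Vinara; it does not apply.
Duty = $471,074.34 × 12.5% + 3,711 × $3.37 = $71,390.36.
Line 3 (10.52, Meresta, 3,279 units, $347,639.58):
Base rate for 10.52 is 7.5%.
10.52 has an FTA preferential rate, but origin Meresta is not Ravland; base rate stands.
Additional duty on 10.52 from Meresta: +31.1%. Applied ad valorem rate: 7.5% + 31.1% = 38.6%.
Duty = $347,639.58 × 38.6% = $134,188.88.
Total = $16,544.82 + $71,390.36 + $134,188.88 = $222,124.06.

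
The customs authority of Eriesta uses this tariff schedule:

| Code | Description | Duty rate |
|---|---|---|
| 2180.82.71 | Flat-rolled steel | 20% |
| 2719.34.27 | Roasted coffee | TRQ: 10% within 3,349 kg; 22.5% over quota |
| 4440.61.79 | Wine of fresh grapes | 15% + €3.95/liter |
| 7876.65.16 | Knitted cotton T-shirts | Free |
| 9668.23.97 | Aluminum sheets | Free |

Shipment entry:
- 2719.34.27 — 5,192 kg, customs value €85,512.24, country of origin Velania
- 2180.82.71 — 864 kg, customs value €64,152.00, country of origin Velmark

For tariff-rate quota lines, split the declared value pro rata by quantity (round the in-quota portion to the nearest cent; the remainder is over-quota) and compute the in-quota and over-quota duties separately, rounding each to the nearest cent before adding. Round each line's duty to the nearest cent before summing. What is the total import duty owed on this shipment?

€25,175.90

Line 1 (2719.34.27, Velania, 5,192 kg, €85,512.24):
Code 2719.34.27 is under a tariff-rate quota (threshold 3,349 kg). In-quota: 3,349 kg at 10%; over-quota: 1,843 kg at 22.5%.
Pro-rata value split: in-quota = €85,512.24 × 3,349/5,192 = €55,158.03; over-quota = €85,512.24 − €55,158.03 = €30,354.21.
In-quota duty = €55,158.03 × 10% = €5,515.80. Over-quota duty = €30,354.21 × 22.5% = €6,829.70.
Line duty = €5,515.80 + €6,829.70 = €12,345.50.
Line 2 (2180.82.71, Velmark, 864 kg, €64,152.00):
Base rate for 2180.82.71 is 20%.
Duty = €64,152.00 × 20% = €12,830.40.
Total = €12,345.50 + €12,830.40 = €25,175.90.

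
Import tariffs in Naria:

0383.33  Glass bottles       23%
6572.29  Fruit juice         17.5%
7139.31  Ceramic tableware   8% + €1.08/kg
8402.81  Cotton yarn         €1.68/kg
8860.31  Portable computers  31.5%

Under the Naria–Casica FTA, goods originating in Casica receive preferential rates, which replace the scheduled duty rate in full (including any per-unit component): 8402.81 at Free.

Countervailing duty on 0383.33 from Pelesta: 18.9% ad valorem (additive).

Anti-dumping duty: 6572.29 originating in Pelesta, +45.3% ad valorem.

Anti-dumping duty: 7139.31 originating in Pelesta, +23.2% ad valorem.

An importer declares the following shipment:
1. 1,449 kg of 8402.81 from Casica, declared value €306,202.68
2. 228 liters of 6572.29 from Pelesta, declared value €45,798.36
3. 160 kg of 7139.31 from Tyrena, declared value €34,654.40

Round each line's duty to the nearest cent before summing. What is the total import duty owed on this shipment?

Line 1 (8402.81, Casica, 1,449 kg, €306,202.68):
Base rate for 8402.81 is €1.68/kg.
Origin Casica qualifies under the Naria–Casica agreement and 8402.81 is covered: preferential rate Free applies instead.
Duty = €306,202.68 × 0% = €0.00.
Line 2 (6572.29, Pelesta, 228 liters, €45,798.36):
Base rate for 6572.29 is 17.5%.
Additional duty on 6572.29 from Pelesta: +45.3%. Applied ad valorem rate: 17.5% + 45.3% = 62.8%.
Duty = €45,798.36 × 62.8% = €28,761.37.
Line 3 (7139.31, Tyrena, 160 kg, €34,654.40):
Base rate for 7139.31 is 8% + €1.08/kg.
The additional-duty order on 7139.31 targets Pelesta, not Tyrena; it does not apply.
Duty = €34,654.40 × 8% + 160 × €1.08 = €2,945.15.
Total = €0.00 + €28,761.37 + €2,945.15 = €31,706.52.

€31,706.52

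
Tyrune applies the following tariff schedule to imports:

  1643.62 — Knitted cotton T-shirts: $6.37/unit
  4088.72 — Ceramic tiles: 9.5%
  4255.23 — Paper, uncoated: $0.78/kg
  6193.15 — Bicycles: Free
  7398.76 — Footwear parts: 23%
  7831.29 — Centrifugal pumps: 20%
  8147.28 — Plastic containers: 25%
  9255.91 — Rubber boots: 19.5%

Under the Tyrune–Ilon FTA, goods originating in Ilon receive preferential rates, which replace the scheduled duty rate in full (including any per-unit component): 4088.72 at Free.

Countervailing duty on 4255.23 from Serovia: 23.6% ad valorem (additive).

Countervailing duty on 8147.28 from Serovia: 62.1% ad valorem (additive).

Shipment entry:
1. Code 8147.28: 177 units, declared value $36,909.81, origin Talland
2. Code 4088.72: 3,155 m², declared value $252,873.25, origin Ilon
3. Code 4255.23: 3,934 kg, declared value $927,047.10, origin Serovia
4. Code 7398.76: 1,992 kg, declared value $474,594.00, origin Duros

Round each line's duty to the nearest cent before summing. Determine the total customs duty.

$340,235.71

Line 1 (8147.28, Talland, 177 units, $36,909.81):
Base rate for 8147.28 is 25%.
The additional-duty order on 8147.28 targets Serovia, not Talland; it does not apply.
Duty = $36,909.81 × 25% = $9,227.45.
Line 2 (4088.72, Ilon, 3,155 m², $252,873.25):
Base rate for 4088.72 is 9.5%.
Origin Ilon qualifies under the Tyrune–Ilon agreement and 4088.72 is covered: preferential rate Free applies instead.
Duty = $252,873.25 × 0% = $0.00.
Line 3 (4255.23, Serovia, 3,934 kg, $927,047.10):
Base rate for 4255.23 is $0.78/kg.
Additional duty on 4255.23 from Serovia: +23.6% ad valorem. Applied ad valorem rate = 23.6%.
Duty = $927,047.10 × 23.6% + 3,934 × $0.78 = $221,851.64.
Line 4 (7398.76, Duros, 1,992 kg, $474,594.00):
Base rate for 7398.76 is 23%.
Duty = $474,594.00 × 23% = $109,156.62.
Total = $9,227.45 + $0.00 + $221,851.64 + $109,156.62 = $340,235.71.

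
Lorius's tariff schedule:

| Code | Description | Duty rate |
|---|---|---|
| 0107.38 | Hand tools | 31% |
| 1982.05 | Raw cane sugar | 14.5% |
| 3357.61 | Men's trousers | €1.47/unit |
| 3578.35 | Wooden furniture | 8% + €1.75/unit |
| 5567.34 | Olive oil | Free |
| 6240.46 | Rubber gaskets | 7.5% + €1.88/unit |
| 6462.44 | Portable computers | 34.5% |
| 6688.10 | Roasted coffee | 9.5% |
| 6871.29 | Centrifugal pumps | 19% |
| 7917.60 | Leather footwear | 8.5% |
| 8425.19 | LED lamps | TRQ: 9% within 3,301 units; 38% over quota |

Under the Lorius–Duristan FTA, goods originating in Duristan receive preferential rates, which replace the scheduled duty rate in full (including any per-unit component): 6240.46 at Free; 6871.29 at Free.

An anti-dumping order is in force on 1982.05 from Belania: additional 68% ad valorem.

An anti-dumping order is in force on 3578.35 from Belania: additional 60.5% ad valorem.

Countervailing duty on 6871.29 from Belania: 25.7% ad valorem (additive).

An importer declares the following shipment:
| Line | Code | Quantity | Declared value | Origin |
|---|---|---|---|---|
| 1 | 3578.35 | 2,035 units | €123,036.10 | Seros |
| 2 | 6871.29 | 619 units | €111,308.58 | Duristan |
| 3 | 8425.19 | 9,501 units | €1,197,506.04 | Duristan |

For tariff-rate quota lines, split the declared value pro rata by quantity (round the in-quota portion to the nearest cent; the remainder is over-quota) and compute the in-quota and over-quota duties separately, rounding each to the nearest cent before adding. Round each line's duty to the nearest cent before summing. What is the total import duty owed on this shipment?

€347,799.60

Line 1 (3578.35, Seros, 2,035 units, €123,036.10):
Base rate for 3578.35 is 8% + €1.75/unit.
The additional-duty order on 3578.35 targets Belania, not Seros; it does not apply.
Duty = €123,036.10 × 8% + 2,035 × €1.75 = €13,404.14.
Line 2 (6871.29, Duristan, 619 units, €111,308.58):
Base rate for 6871.29 is 19%.
Origin Duristan qualifies under the Lorius–Duristan agreement and 6871.29 is covered: preferential rate Free applies instead.
The additional-duty order on 6871.29 targets Belania, not Duristan; it does not apply.
Duty = €111,308.58 × 0% = €0.00.
Line 3 (8425.19, Duristan, 9,501 units, €1,197,506.04):
Code 8425.19 is under a tariff-rate quota (threshold 3,301 units). In-quota: 3,301 units at 9%; over-quota: 6,200 units at 38%.
Pro-rata value split: in-quota = €1,197,506.04 × 3,301/9,501 = €416,058.04; over-quota = €1,197,506.04 − €416,058.04 = €781,448.00.
In-quota duty = €416,058.04 × 9% = €37,445.22. Over-quota duty = €781,448.00 × 38% = €296,950.24.
Line duty = €37,445.22 + €296,950.24 = €334,395.46.
Total = €13,404.14 + €0.00 + €334,395.46 = €347,799.60.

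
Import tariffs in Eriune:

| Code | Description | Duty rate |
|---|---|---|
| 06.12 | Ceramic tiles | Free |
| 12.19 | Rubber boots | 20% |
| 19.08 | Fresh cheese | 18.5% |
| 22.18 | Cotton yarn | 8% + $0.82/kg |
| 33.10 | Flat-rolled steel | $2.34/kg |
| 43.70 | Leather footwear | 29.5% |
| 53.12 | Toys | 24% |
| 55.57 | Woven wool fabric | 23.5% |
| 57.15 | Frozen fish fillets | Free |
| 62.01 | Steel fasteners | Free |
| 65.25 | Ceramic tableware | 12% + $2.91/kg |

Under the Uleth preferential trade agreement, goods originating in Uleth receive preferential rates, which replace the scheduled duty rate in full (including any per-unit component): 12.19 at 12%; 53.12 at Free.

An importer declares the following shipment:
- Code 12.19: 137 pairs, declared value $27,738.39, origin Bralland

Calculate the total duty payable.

$5,547.68

Line 1 (12.19, Bralland, 137 pairs, $27,738.39):
Base rate for 12.19 is 20%.
12.19 has an FTA preferential rate, but origin Bralland is not Uleth; base rate stands.
Duty = $27,738.39 × 20% = $5,547.68.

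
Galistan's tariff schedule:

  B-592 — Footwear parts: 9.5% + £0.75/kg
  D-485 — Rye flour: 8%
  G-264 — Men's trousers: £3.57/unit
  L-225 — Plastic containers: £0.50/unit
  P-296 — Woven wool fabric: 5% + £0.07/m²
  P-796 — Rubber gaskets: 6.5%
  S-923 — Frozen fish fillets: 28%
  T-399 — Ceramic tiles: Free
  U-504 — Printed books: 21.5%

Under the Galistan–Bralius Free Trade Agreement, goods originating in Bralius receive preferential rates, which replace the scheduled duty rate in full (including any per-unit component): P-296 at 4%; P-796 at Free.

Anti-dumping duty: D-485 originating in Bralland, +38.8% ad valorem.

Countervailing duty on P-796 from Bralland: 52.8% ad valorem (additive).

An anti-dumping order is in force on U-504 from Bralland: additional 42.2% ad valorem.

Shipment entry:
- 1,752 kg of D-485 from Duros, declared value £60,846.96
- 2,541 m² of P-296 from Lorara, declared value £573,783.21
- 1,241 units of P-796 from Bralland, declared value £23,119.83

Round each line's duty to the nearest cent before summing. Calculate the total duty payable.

£47,444.85

Line 1 (D-485, Duros, 1,752 kg, £60,846.96):
Base rate for D-485 is 8%.
The additional-duty order on D-485 targets Bralland, not Duros; it does not apply.
Duty = £60,846.96 × 8% = £4,867.76.
Line 2 (P-296, Lorara, 2,541 m², £573,783.21):
Base rate for P-296 is 5% + £0.07/m².
P-296 has an FTA preferential rate, but origin Lorara is not Bralius; base rate stands.
Duty = £573,783.21 × 5% + 2,541 × £0.07 = £28,867.03.
Line 3 (P-796, Bralland, 1,241 units, £23,119.83):
Base rate for P-796 is 6.5%.
P-796 has an FTA preferential rate, but origin Bralland is not Bralius; base rate stands.
Additional duty on P-796 from Bralland: +52.8%. Applied ad valorem rate: 6.5% + 52.8% = 59.3%.
Duty = £23,119.83 × 59.3% = £13,710.06.
Total = £4,867.76 + £28,867.03 + £13,710.06 = £47,444.85.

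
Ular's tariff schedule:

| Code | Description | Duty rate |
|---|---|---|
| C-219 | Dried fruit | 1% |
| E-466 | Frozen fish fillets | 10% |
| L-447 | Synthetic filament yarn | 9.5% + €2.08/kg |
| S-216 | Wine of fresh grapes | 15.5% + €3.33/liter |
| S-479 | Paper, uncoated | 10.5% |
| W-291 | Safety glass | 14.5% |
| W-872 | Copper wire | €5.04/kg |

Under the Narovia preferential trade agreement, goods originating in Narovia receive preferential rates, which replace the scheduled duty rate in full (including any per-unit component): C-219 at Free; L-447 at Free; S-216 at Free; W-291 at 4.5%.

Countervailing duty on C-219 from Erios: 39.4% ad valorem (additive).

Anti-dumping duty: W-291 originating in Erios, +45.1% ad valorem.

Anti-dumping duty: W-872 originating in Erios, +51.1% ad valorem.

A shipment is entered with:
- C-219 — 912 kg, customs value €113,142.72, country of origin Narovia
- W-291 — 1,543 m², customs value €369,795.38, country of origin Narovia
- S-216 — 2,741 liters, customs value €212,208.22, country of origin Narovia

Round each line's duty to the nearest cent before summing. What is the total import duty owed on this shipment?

Line 1 (C-219, Narovia, 912 kg, €113,142.72):
Base rate for C-219 is 1%.
Origin Narovia qualifies under the Ular–Narovia agreement and C-219 is covered: preferential rate Free applies instead.
The additional-duty order on C-219 targets Erios, not Narovia; it does not apply.
Duty = €113,142.72 × 0% = €0.00.
Line 2 (W-291, Narovia, 1,543 m², €369,795.38):
Base rate for W-291 is 14.5%.
Origin Narovia qualifies under the Ular–Narovia agreement and W-291 is covered: preferential rate 4.5% applies instead.
The additional-duty order on W-291 targets Erios, not Narovia; it does not apply.
Duty = €369,795.38 × 4.5% = €16,640.79.
Line 3 (S-216, Narovia, 2,741 liters, €212,208.22):
Base rate for S-216 is 15.5% + €3.33/liter.
Origin Narovia qualifies under the Ular–Narovia agreement and S-216 is covered: preferential rate Free applies instead.
Duty = €212,208.22 × 0% = €0.00.
Total = €0.00 + €16,640.79 + €0.00 = €16,640.79.

€16,640.79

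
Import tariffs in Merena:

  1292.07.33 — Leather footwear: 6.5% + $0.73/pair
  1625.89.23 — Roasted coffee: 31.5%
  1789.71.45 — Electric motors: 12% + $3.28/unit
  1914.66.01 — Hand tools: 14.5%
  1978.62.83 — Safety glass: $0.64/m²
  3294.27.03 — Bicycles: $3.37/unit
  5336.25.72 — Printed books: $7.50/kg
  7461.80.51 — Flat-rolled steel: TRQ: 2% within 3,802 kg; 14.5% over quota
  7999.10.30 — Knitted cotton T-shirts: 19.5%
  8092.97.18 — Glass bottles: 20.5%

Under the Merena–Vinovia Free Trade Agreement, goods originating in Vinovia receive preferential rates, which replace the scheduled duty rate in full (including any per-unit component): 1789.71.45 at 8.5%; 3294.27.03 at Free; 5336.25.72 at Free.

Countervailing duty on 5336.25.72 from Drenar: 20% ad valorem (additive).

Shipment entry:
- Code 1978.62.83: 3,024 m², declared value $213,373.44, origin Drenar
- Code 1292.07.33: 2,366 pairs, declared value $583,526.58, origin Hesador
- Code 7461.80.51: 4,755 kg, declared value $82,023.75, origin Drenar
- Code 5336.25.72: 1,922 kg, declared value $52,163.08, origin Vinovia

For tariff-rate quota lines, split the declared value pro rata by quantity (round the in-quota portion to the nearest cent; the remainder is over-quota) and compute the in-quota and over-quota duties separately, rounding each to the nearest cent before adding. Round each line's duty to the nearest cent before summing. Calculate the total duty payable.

Line 1 (1978.62.83, Drenar, 3,024 m², $213,373.44):
Base rate for 1978.62.83 is $0.64/m².
Duty = 3,024 × $0.64 = $1,935.36.
Line 2 (1292.07.33, Hesador, 2,366 pairs, $583,526.58):
Base rate for 1292.07.33 is 6.5% + $0.73/pair.
Duty = $583,526.58 × 6.5% + 2,366 × $0.73 = $39,656.41.
Line 3 (7461.80.51, Drenar, 4,755 kg, $82,023.75):
Code 7461.80.51 is under a tariff-rate quota (threshold 3,802 kg). In-quota: 3,802 kg at 2%; over-quota: 953 kg at 14.5%.
Pro-rata value split: in-quota = $82,023.75 × 3,802/4,755 = $65,584.50; over-quota = $82,023.75 − $65,584.50 = $16,439.25.
In-quota duty = $65,584.50 × 2% = $1,311.69. Over-quota duty = $16,439.25 × 14.5% = $2,383.69.
Line duty = $1,311.69 + $2,383.69 = $3,695.38.
Line 4 (5336.25.72, Vinovia, 1,922 kg, $52,163.08):
Base rate for 5336.25.72 is $7.50/kg.
Origin Vinovia qualifies under the Merena–Vinovia agreement and 5336.25.72 is covered: preferential rate Free applies instead.
The additional-duty order on 5336.25.72 targets Drenar, not Vinovia; it does not apply.
Duty = $52,163.08 × 0% = $0.00.
Total = $1,935.36 + $39,656.41 + $3,695.38 + $0.00 = $45,287.15.

$45,287.15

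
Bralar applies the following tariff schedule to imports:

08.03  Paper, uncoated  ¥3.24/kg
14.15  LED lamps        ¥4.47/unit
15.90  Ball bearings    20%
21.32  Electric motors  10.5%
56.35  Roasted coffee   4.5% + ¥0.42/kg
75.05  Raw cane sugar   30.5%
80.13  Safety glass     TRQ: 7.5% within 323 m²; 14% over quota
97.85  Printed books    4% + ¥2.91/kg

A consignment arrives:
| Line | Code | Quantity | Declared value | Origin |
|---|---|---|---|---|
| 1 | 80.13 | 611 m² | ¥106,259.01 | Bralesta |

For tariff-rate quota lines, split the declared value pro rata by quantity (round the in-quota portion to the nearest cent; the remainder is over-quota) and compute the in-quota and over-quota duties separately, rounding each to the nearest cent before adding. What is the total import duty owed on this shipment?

Line 1 (80.13, Bralesta, 611 m², ¥106,259.01):
Code 80.13 is under a tariff-rate quota (threshold 323 m²). In-quota: 323 m² at 7.5%; over-quota: 288 m² at 14%.
Pro-rata value split: in-quota = ¥106,259.01 × 323/611 = ¥56,172.93; over-quota = ¥106,259.01 − ¥56,172.93 = ¥50,086.08.
In-quota duty = ¥56,172.93 × 7.5% = ¥4,212.97. Over-quota duty = ¥50,086.08 × 14% = ¥7,012.05.
Line duty = ¥4,212.97 + ¥7,012.05 = ¥11,225.02.

¥11,225.02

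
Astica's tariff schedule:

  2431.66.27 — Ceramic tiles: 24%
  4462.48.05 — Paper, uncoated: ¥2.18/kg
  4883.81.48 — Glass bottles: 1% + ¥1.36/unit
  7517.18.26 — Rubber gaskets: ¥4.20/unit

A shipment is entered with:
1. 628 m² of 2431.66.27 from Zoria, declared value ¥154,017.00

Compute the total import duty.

¥36,964.08

Line 1 (2431.66.27, Zoria, 628 m², ¥154,017.00):
Base rate for 2431.66.27 is 24%.
Duty = ¥154,017.00 × 24% = ¥36,964.08.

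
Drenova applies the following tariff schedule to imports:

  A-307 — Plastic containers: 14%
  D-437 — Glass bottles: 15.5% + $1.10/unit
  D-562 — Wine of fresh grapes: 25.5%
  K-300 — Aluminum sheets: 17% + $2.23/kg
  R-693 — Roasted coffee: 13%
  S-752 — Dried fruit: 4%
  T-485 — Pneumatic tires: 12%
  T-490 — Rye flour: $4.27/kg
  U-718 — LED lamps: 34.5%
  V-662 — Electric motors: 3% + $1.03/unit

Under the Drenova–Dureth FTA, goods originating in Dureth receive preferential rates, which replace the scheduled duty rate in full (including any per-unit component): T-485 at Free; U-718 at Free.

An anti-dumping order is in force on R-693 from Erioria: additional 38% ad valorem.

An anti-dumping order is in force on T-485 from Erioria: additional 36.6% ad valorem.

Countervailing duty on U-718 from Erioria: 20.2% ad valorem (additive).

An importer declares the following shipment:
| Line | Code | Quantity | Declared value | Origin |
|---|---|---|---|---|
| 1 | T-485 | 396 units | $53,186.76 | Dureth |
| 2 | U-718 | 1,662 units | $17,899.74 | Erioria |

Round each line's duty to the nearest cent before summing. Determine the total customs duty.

Line 1 (T-485, Dureth, 396 units, $53,186.76):
Base rate for T-485 is 12%.
Origin Dureth qualifies under the Drenova–Dureth agreement and T-485 is covered: preferential rate Free applies instead.
The additional-duty order on T-485 targets Erioria, not Dureth; it does not apply.
Duty = $53,186.76 × 0% = $0.00.
Line 2 (U-718, Erioria, 1,662 units, $17,899.74):
Base rate for U-718 is 34.5%.
U-718 has an FTA preferential rate, but origin Erioria is not Dureth; base rate stands.
Additional duty on U-718 from Erioria: +20.2%. Applied ad valorem rate: 34.5% + 20.2% = 54.7%.
Duty = $17,899.74 × 54.7% = $9,791.16.
Total = $0.00 + $9,791.16 = $9,791.16.

$9,791.16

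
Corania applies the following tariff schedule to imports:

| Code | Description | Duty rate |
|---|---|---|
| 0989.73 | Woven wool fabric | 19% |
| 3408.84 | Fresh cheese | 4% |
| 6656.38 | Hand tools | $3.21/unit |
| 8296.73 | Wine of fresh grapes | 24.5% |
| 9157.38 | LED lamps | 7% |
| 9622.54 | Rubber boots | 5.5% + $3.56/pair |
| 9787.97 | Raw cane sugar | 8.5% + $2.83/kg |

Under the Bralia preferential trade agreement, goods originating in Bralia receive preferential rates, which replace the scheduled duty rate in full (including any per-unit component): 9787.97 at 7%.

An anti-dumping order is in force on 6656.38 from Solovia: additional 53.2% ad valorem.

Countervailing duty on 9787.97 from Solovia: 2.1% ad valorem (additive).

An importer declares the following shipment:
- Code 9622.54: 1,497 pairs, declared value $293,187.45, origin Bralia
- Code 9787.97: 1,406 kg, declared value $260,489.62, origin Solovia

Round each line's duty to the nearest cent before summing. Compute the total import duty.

$53,045.51

Line 1 (9622.54, Bralia, 1,497 pairs, $293,187.45):
Base rate for 9622.54 is 5.5% + $3.56/pair.
Origin Bralia is the FTA partner but 9622.54 is not on the preference list; base rate stands.
Duty = $293,187.45 × 5.5% + 1,497 × $3.56 = $21,454.63.
Line 2 (9787.97, Solovia, 1,406 kg, $260,489.62):
Base rate for 9787.97 is 8.5% + $2.83/kg.
9787.97 has an FTA preferential rate, but origin Solovia is not Bralia; base rate stands.
Additional duty on 9787.97 from Solovia: +2.1%. Applied ad valorem rate: 8.5% + 2.1% = 10.6%.
Duty = $260,489.62 × 10.6% + 1,406 × $2.83 = $31,590.88.
Total = $21,454.63 + $31,590.88 = $53,045.51.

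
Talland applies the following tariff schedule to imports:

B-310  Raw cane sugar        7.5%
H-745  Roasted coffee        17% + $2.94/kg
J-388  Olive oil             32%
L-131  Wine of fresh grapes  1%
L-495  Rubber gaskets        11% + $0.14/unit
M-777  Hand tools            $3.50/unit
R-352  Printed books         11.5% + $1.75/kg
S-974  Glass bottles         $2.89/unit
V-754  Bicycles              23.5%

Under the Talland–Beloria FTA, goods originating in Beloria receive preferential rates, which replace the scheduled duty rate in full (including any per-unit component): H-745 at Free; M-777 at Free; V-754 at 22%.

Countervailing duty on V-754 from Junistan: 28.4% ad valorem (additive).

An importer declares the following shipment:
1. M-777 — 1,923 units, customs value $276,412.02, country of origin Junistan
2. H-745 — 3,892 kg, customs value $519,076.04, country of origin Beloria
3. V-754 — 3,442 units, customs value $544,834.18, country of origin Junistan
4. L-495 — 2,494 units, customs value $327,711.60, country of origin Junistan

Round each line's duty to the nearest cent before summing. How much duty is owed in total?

$325,896.88

Line 1 (M-777, Junistan, 1,923 units, $276,412.02):
Base rate for M-777 is $3.50/unit.
M-777 has an FTA preferential rate, but origin Junistan is not Beloria; base rate stands.
Duty = 1,923 × $3.50 = $6,730.50.
Line 2 (H-745, Beloria, 3,892 kg, $519,076.04):
Base rate for H-745 is 17% + $2.94/kg.
Origin Beloria qualifies under the Talland–Beloria agreement and H-745 is covered: preferential rate Free applies instead.
Duty = $519,076.04 × 0% = $0.00.
Line 3 (V-754, Junistan, 3,442 units, $544,834.18):
Base rate for V-754 is 23.5%.
V-754 has an FTA preferential rate, but origin Junistan is not Beloria; base rate stands.
Additional duty on V-754 from Junistan: +28.4%. Applied ad valorem rate: 23.5% + 28.4% = 51.9%.
Duty = $544,834.18 × 51.9% = $282,768.94.
Line 4 (L-495, Junistan, 2,494 units, $327,711.60):
Base rate for L-495 is 11% + $0.14/unit.
Duty = $327,711.60 × 11% + 2,494 × $0.14 = $36,397.44.
Total = $6,730.50 + $0.00 + $282,768.94 + $36,397.44 = $325,896.88.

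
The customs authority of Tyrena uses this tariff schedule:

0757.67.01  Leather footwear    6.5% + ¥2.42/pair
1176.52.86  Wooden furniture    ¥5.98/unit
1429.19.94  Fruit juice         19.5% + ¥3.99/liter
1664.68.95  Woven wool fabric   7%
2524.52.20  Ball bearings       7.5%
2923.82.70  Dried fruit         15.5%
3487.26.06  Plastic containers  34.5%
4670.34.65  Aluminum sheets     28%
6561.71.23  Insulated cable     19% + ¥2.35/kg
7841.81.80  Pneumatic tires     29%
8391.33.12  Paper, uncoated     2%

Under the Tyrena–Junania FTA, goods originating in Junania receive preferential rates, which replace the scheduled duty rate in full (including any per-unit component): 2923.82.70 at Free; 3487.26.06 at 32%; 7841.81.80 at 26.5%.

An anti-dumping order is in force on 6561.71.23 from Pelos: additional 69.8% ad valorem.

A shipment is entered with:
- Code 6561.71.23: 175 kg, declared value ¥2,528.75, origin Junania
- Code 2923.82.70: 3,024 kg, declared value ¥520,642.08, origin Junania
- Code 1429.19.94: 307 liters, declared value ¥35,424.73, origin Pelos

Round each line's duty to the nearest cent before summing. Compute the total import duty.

Line 1 (6561.71.23, Junania, 175 kg, ¥2,528.75):
Base rate for 6561.71.23 is 19% + ¥2.35/kg.
Origin Junania is the FTA partner but 6561.71.23 is not on the preference list; base rate stands.
The additional-duty order on 6561.71.23 targets Pelos, not Junania; it does not apply.
Duty = ¥2,528.75 × 19% + 175 × ¥2.35 = ¥891.71.
Line 2 (2923.82.70, Junania, 3,024 kg, ¥520,642.08):
Base rate for 2923.82.70 is 15.5%.
Origin Junania qualifies under the Tyrena–Junania agreement and 2923.82.70 is covered: preferential rate Free applies instead.
Duty = ¥520,642.08 × 0% = ¥0.00.
Line 3 (1429.19.94, Pelos, 307 liters, ¥35,424.73):
Base rate for 1429.19.94 is 19.5% + ¥3.99/liter.
Duty = ¥35,424.73 × 19.5% + 307 × ¥3.99 = ¥8,132.75.
Total = ¥891.71 + ¥0.00 + ¥8,132.75 = ¥9,024.46.

¥9,024.46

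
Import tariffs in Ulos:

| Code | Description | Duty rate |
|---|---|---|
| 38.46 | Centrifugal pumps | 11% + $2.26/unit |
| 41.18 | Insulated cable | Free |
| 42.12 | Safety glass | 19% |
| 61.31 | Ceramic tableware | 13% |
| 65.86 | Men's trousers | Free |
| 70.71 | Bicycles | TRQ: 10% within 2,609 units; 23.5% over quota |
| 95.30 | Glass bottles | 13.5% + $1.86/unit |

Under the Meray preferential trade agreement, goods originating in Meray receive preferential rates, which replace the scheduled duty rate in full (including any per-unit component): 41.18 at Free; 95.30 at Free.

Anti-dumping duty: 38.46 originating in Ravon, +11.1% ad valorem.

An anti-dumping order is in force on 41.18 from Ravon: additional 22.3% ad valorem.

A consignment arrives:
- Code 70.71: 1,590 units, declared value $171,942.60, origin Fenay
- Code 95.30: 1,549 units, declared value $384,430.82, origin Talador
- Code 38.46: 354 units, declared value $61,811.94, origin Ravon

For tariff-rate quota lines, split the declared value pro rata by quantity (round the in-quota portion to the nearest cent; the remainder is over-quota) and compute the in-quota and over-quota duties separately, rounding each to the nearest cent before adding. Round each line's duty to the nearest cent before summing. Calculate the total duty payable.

$86,434.04

Line 1 (70.71, Fenay, 1,590 units, $171,942.60):
Code 70.71 is under a tariff-rate quota (threshold 2,609 units). Quantity 1,590 units is within the quota, so the in-quota rate 10% applies to the full value.
Duty = $171,942.60 × 10% = $17,194.26.
Line 2 (95.30, Talador, 1,549 units, $384,430.82):
Base rate for 95.30 is 13.5% + $1.86/unit.
95.30 has an FTA preferential rate, but origin Talador is not Meray; base rate stands.
Duty = $384,430.82 × 13.5% + 1,549 × $1.86 = $54,779.30.
Line 3 (38.46, Ravon, 354 units, $61,811.94):
Base rate for 38.46 is 11% + $2.26/unit.
Additional duty on 38.46 from Ravon: +11.1%. Applied ad valorem rate: 11% + 11.1% = 22.1%.
Duty = $61,811.94 × 22.1% + 354 × $2.26 = $14,460.48.
Total = $17,194.26 + $54,779.30 + $14,460.48 = $86,434.04.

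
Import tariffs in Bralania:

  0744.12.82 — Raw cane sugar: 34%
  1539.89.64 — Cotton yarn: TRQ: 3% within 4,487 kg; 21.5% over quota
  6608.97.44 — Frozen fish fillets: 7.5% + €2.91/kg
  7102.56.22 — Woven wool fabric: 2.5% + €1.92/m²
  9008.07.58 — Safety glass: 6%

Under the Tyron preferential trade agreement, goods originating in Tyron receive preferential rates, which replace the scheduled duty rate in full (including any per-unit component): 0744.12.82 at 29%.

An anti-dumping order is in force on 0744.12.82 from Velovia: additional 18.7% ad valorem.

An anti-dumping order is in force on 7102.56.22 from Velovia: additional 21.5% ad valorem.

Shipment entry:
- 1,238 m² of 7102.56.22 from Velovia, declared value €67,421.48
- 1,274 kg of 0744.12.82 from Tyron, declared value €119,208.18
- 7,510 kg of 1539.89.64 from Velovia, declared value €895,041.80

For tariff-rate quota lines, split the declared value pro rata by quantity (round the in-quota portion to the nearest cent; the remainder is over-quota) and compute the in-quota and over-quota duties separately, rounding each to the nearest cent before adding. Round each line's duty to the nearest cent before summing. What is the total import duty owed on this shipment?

Line 1 (7102.56.22, Velovia, 1,238 m², €67,421.48):
Base rate for 7102.56.22 is 2.5% + €1.92/m².
Additional duty on 7102.56.22 from Velovia: +21.5%. Applied ad valorem rate: 2.5% + 21.5% = 24%.
Duty = €67,421.48 × 24% + 1,238 × €1.92 = €18,558.12.
Line 2 (0744.12.82, Tyron, 1,274 kg, €119,208.18):
Base rate for 0744.12.82 is 34%.
Origin Tyron qualifies under the Bralania–Tyron agreement and 0744.12.82 is covered: preferential rate 29% applies instead.
The additional-duty order on 0744.12.82 targets Velovia, not Tyron; it does not apply.
Duty = €119,208.18 × 29% = €34,570.37.
Line 3 (1539.89.64, Velovia, 7,510 kg, €895,041.80):
Code 1539.89.64 is under a tariff-rate quota (threshold 4,487 kg). In-quota: 4,487 kg at 3%; over-quota: 3,023 kg at 21.5%.
Pro-rata value split: in-quota = €895,041.80 × 4,487/7,510 = €534,760.66; over-quota = €895,041.80 − €534,760.66 = €360,281.14.
In-quota duty = €534,760.66 × 3% = €16,042.82. Over-quota duty = €360,281.14 × 21.5% = €77,460.45.
Line duty = €16,042.82 + €77,460.45 = €93,503.27.
Total = €18,558.12 + €34,570.37 + €93,503.27 = €146,631.76.

€146,631.76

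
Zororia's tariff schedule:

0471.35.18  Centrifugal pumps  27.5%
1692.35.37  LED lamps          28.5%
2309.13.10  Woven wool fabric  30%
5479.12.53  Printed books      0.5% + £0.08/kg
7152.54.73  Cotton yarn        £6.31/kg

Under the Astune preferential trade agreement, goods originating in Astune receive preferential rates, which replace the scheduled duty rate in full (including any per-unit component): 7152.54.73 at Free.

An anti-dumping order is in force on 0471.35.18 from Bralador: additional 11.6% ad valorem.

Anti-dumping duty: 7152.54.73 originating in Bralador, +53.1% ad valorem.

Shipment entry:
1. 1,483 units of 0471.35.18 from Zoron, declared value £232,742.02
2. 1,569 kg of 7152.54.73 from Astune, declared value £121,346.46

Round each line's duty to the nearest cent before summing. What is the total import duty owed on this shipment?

£64,004.06

Line 1 (0471.35.18, Zoron, 1,483 units, £232,742.02):
Base rate for 0471.35.18 is 27.5%.
The additional-duty order on 0471.35.18 targets Bralador, not Zoron; it does not apply.
Duty = £232,742.02 × 27.5% = £64,004.06.
Line 2 (7152.54.73, Astune, 1,569 kg, £121,346.46):
Base rate for 7152.54.73 is £6.31/kg.
Origin Astune qualifies under the Zororia–Astune agreement and 7152.54.73 is covered: preferential rate Free applies instead.
The additional-duty order on 7152.54.73 targets Bralador, not Astune; it does not apply.
Duty = £121,346.46 × 0% = £0.00.
Total = £64,004.06 + £0.00 = £64,004.06.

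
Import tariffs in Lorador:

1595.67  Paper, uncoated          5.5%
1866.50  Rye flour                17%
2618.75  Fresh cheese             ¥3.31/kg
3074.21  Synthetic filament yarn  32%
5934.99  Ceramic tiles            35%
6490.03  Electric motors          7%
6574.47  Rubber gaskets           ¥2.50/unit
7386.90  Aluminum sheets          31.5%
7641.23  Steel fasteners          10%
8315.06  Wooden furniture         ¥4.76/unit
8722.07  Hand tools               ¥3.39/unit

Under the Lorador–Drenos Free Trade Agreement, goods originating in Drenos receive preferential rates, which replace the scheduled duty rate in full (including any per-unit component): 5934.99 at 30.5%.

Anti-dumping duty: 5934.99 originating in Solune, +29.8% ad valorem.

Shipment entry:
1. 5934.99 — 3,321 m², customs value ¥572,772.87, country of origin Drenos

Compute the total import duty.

Line 1 (5934.99, Drenos, 3,321 m², ¥572,772.87):
Base rate for 5934.99 is 35%.
Origin Drenos qualifies under the Lorador–Drenos agreement and 5934.99 is covered: preferential rate 30.5% applies instead.
The additional-duty order on 5934.99 targets Solune, not Drenos; it does not apply.
Duty = ¥572,772.87 × 30.5% = ¥174,695.73.

¥174,695.73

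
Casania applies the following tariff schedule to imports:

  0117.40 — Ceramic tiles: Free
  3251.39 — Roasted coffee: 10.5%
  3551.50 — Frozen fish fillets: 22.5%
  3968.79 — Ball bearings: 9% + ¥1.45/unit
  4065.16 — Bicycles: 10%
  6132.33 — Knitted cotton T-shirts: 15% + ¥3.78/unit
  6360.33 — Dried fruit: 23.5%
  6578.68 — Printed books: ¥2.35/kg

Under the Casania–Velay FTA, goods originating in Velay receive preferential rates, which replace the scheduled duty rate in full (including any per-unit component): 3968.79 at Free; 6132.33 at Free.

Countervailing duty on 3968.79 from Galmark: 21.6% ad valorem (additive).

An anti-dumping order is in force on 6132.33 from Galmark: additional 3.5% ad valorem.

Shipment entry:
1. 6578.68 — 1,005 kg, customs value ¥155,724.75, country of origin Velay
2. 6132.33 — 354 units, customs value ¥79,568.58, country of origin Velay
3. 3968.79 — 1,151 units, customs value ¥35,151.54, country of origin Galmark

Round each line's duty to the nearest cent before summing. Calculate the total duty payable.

¥14,787.07

Line 1 (6578.68, Velay, 1,005 kg, ¥155,724.75):
Base rate for 6578.68 is ¥2.35/kg.
Origin Velay is the FTA partner but 6578.68 is not on the preference list; base rate stands.
Duty = 1,005 × ¥2.35 = ¥2,361.75.
Line 2 (6132.33, Velay, 354 units, ¥79,568.58):
Base rate for 6132.33 is 15% + ¥3.78/unit.
Origin Velay qualifies under the Casania–Velay agreement and 6132.33 is covered: preferential rate Free applies instead.
The additional-duty order on 6132.33 targets Galmark, not Velay; it does not apply.
Duty = ¥79,568.58 × 0% = ¥0.00.
Line 3 (3968.79, Galmark, 1,151 units, ¥35,151.54):
Base rate for 3968.79 is 9% + ¥1.45/unit.
3968.79 has an FTA preferential rate, but origin Galmark is not Velay; base rate stands.
Additional duty on 3968.79 from Galmark: +21.6%. Applied ad valorem rate: 9% + 21.6% = 30.6%.
Duty = ¥35,151.54 × 30.6% + 1,151 × ¥1.45 = ¥12,425.32.
Total = ¥2,361.75 + ¥0.00 + ¥12,425.32 = ¥14,787.07.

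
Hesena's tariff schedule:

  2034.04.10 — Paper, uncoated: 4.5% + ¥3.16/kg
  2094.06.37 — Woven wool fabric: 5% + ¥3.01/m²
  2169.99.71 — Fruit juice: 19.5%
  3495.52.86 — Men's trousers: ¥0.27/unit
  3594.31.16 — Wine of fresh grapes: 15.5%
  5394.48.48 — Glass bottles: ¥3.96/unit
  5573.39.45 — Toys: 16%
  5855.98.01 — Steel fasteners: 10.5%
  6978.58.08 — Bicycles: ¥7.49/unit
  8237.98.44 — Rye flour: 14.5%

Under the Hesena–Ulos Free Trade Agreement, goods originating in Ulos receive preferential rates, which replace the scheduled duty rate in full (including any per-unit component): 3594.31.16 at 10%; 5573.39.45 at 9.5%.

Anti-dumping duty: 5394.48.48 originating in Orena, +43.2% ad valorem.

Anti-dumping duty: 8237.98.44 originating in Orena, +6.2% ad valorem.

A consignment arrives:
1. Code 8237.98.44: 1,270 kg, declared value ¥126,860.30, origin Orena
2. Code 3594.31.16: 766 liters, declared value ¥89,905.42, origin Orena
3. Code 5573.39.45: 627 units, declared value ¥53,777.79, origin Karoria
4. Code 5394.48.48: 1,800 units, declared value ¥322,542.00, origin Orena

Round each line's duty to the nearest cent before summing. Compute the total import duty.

Line 1 (8237.98.44, Orena, 1,270 kg, ¥126,860.30):
Base rate for 8237.98.44 is 14.5%.
Additional duty on 8237.98.44 from Orena: +6.2%. Applied ad valorem rate: 14.5% + 6.2% = 20.7%.
Duty = ¥126,860.30 × 20.7% = ¥26,260.08.
Line 2 (3594.31.16, Orena, 766 liters, ¥89,905.42):
Base rate for 3594.31.16 is 15.5%.
3594.31.16 has an FTA preferential rate, but origin Orena is not Ulos; base rate stands.
Duty = ¥89,905.42 × 15.5% = ¥13,935.34.
Line 3 (5573.39.45, Karoria, 627 units, ¥53,777.79):
Base rate for 5573.39.45 is 16%.
5573.39.45 has an FTA preferential rate, but origin Karoria is not Ulos; base rate stands.
Duty = ¥53,777.79 × 16% = ¥8,604.45.
Line 4 (5394.48.48, Orena, 1,800 units, ¥322,542.00):
Base rate for 5394.48.48 is ¥3.96/unit.
Additional duty on 5394.48.48 from Orena: +43.2% ad valorem. Applied ad valorem rate = 43.2%.
Duty = ¥322,542.00 × 43.2% + 1,800 × ¥3.96 = ¥146,466.14.
Total = ¥26,260.08 + ¥13,935.34 + ¥8,604.45 + ¥146,466.14 = ¥195,266.01.

¥195,266.01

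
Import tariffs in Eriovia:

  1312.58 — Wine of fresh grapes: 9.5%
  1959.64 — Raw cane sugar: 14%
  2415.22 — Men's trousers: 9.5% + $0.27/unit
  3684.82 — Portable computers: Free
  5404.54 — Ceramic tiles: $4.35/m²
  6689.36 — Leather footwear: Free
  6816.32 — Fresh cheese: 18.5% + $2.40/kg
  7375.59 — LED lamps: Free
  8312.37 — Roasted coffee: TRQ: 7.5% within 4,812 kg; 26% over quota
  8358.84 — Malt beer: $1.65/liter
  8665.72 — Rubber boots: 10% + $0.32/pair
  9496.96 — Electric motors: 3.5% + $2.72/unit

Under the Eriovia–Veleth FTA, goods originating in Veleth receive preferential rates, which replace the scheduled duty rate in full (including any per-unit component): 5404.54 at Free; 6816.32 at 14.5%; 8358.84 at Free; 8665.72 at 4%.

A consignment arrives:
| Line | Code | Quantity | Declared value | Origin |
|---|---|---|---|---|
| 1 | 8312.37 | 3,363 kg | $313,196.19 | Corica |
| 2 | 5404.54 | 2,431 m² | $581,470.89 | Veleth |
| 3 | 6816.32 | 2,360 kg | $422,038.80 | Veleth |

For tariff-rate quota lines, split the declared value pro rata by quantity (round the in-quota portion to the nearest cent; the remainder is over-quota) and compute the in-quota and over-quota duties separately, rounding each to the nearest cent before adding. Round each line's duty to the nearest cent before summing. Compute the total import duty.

$84,685.34

Line 1 (8312.37, Corica, 3,363 kg, $313,196.19):
Code 8312.37 is under a tariff-rate quota (threshold 4,812 kg). Quantity 3,363 kg is within the quota, so the in-quota rate 7.5% applies to the full value.
Duty = $313,196.19 × 7.5% = $23,489.71.
Line 2 (5404.54, Veleth, 2,431 m², $581,470.89):
Base rate for 5404.54 is $4.35/m².
Origin Veleth qualifies under the Eriovia–Veleth agreement and 5404.54 is covered: preferential rate Free applies instead.
Duty = $581,470.89 × 0% = $0.00.
Line 3 (6816.32, Veleth, 2,360 kg, $422,038.80):
Base rate for 6816.32 is 18.5% + $2.40/kg.
Origin Veleth qualifies under the Eriovia–Veleth agreement and 6816.32 is covered: preferential rate 14.5% applies instead.
Duty = $422,038.80 × 14.5% = $61,195.63.
Total = $23,489.71 + $0.00 + $61,195.63 = $84,685.34.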